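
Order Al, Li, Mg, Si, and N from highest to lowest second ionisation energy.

Li, N, Al, Si, Mg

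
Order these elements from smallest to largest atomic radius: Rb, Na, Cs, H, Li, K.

Across a period the added protons contract the valence shell; down a group each new principal shell makes the atom larger.
All are in group 1, so atomic radius increases down the group.
So from smallest to largest: H < Li < Na < K < Rb < Cs.

H < Li < Na < K < Rb < Cs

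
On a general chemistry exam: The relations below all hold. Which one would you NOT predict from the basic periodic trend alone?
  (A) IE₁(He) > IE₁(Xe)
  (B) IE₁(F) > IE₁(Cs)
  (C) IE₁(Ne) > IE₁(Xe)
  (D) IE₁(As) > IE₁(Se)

The general trend: IE₁ increases across a period and decreases down a group.
(A) He (period 1, group 18) vs Xe (period 5, group 18): the stated order agrees with the simple trend.
(B) F (period 2, group 17) vs Cs (period 6, group 1): the stated order agrees with the simple trend.
(C) Ne (period 2, group 18) vs Xe (period 5, group 18): the stated order agrees with the simple trend.
(D) As (period 4, group 15) vs Se (period 4, group 16): the stated order contradicts the simple trend.
The exception is (D): Se (4p⁴) ionizes more easily than half-filled As (4p³).

(D)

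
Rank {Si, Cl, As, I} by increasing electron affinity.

Si is in period 3, group 14; Cl is in period 3, group 17; As is in period 4, group 15; I is in period 5, group 17.
Atoms with high Z_eff and room in the valence shell (especially the halogens) have the most exothermic electron affinities.
Neither a single period nor a single group — weigh both effects.
Si > As: period and group pull opposite ways; the down-group shift dominates (134 vs 78 kJ/mol).
I > Si: period and group pull opposite ways; the across-period shift dominates (295 vs 134 kJ/mol).
Cl > I: Cl sits above I in group 17, so the down-group effect alone puts Cl higher.
For reference (kJ/mol): Si 134, Cl 349, As 78, I 295.
So from lowest to highest: As < Si < I < Cl.

As, Si, I, Cl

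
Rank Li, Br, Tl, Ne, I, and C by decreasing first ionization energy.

Ne, Br, C, I, Tl, Li

Li is in period 2, group 1; C is in period 2, group 14; Ne is in period 2, group 18; Br is in period 4, group 17; I is in period 5, group 17; Tl is in period 6, group 13.
IE₁ increases left→right with effective nuclear charge and decreases top→bottom as the valence shell moves farther out.
Here both period and group differ, so the two effects have to be weighed against each other.
Tl > Li: the two effects oppose for this pair; the across-period effect wins (589 vs 520 kJ/mol).
I > Tl: relative to Tl, both the across-period and down-group shifts push I's first ionization energy up.
C > I: the two effects oppose for this pair; the down-group effect wins (1086 vs 1008 kJ/mol).
Br > C: the two effects oppose for this pair; the across-period effect wins (1140 vs 1086 kJ/mol).
Ne > Br: relative to Br, both the across-period and down-group shifts push Ne's first ionization energy up.
Tabulated first ionization energy (kJ/mol): Li 520, C 1086, Ne 2081, Br 1140, I 1008, Tl 589.
So from highest to lowest: Ne > Br > C > I > Tl > Li.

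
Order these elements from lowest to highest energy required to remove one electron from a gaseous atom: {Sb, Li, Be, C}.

Li, Sb, Be, C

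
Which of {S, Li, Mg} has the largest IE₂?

Li

After 1 electron has been removed, what remains? S⁺ still has 5 valence electrons; Li⁺ is the bare [He] core; Mg⁺ still has 1 valence electron.
Core electrons are held far more tightly than valence electrons, so Li tops the IE_2 order.
Valence configurations: S⁺ [Ne]3s²3p³, Mg⁺ [Ne]3s¹.
Tabulated IE_2 (kJ/mol): S 2252, Li 7298, Mg 1451.
Hence IE_2: Mg < S < Li.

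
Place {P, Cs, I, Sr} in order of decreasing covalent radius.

Cs, Sr, I, P

Across a period the added protons contract the valence shell; down a group each new principal shell makes the atom larger.
These span different periods and groups, so the two trends combine.
I > P: period and group pull opposite ways; the down-group shift dominates (133 vs 111 pm).
Sr > I: Sr lies to the left of I in period 5, so the across-period effect alone puts Sr larger.
Cs > Sr: relative to Sr, both the across-period and down-group shifts push Cs's atomic radius up.
Approximate values (pm): P 111, Sr 185, I 133, Cs 232.
So from largest to smallest: Cs > Sr > I > P.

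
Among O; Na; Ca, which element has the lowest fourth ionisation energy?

Ca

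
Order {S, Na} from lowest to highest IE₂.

S < Na

The second ionization energy removes an electron from the +1 ion. For each element: S⁺ still has 5 valence electrons; Na⁺ is the bare [Ne] core.
Breaking into a closed-shell core is much more expensive than removing a leftover valence electron — Na has the largest IE_2 here.
Approximate IE_2 values (kJ/mol): S 2252, Na 4562.
Overall IE_2 order: S < Na.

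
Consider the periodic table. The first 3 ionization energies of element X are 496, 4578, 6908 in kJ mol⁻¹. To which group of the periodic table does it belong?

Look for the largest jump between consecutive ionization energies: IE2/IE1 ≈ 9.2, far larger than any earlier ratio.
That jump marks the point where a core electron is being removed. So the atom has 1 valence electron.
A main-group element with 1 valence electron is in group 1.

Group 1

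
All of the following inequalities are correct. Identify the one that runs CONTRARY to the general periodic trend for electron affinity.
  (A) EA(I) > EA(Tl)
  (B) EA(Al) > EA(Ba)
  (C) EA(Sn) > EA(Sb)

The general trend: electron affinity increases across a period and decreases down a group.
(A) I (period 5, group 17) vs Tl (period 6, group 13): the stated order agrees with the simple trend.
(B) Al (period 3, group 13) vs Ba (period 6, group 2): the stated order agrees with the simple trend.
(C) Sn (period 5, group 14) vs Sb (period 5, group 15): the stated order contradicts the simple trend.
The exception is (C): adding an electron to Sb's half-filled 5p³ is unfavourable, so Sn has the more exothermic EA.

(C)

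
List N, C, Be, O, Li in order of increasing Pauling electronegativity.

Li < Be < C < N < O

Li is in period 2, group 1; Be is in period 2, group 2; C is in period 2, group 14; N is in period 2, group 15; O is in period 2, group 16.
Electronegativity increases across a period and decreases down a group, tracking effective nuclear charge and atomic size.
All lie in period 2, so electronegativity increases left to right.
So from lowest to highest: Li < Be < C < N < O.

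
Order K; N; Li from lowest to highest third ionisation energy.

Consider each +2 ion: K²⁺ is already 1 electron into the core; N²⁺ still has 3 valence electrons; Li²⁺ is already 1 electron into the core.
Usually core removal costs more than valence removal, but here the competition is close: a tightly held n=2 valence electron can cost more to remove than an n=3 core electron, so the actual values have to decide it.
Approximate IE_3 values (kJ/mol): K 4420, N 4578, Li 11815.
Hence IE_3: K < N < Li.

K < N < Li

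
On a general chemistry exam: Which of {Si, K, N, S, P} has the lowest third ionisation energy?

P

Consider each +2 ion: Si²⁺ still has 2 valence electrons; K²⁺ is already 1 electron into the core; N²⁺ still has 3 valence electrons; S²⁺ still has 4 valence electrons; P²⁺ still has 3 valence electrons.
Usually core removal costs more than valence removal, but here the competition is close: a tightly held n=2 valence electron can cost more to remove than an n=3 core electron, so the actual values have to decide it.
Valence configurations: Si²⁺ [Ne]3s², N²⁺ [He]2s²2p¹, S²⁺ [Ne]3s²3p², P²⁺ [Ne]3s²3p¹.
P²⁺ loses a lone 3p electron whereas Si²⁺ must break into a filled 3s² pair, so IE_3(Si) > IE_3(P) even though P has the higher nuclear charge.
Tabulated IE_3 (kJ/mol): Si 3232, K 4420, N 4578, S 3357, P 2914.
Putting it together, IE_3: P < Si < S < K < N.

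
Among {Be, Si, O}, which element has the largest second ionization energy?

O

The second ionization energy removes an electron from the +1 ion. For each element: Be⁺ still has 1 valence electron; Si⁺ still has 3 valence electrons; O⁺ still has 5 valence electrons.
All are still removing valence electrons, so compare the +1 ions as you would atoms: IE_2 generally rises across a period (higher Z_eff) and falls down a group (larger shell), subject to the usual subshell exceptions.
Valence configurations: Be⁺ [He]2s¹, Si⁺ [Ne]3s²3p¹, O⁺ [He]2s²2p³.
Tabulated IE_2 (kJ/mol): Be 1757, Si 1577, O 3388.
Hence IE_2: Si < Be < O.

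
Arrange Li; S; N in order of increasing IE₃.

After 2 electrons have been removed, what remains? Li²⁺ is already 1 electron into the core; S²⁺ still has 4 valence electrons; N²⁺ still has 3 valence electrons.
Core electrons are held far more tightly than valence electrons, so Li tops the IE_3 order.
Valence configurations: S²⁺ [Ne]3s²3p², N²⁺ [He]2s²2p¹.
Approximate IE_3 values (kJ/mol): Li 11815, S 3357, N 4578.
Putting it together, IE_3: S < N < Li.

S, N, Li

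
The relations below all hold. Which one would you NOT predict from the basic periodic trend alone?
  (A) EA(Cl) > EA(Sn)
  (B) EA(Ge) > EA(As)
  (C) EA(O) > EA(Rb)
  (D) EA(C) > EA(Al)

The general trend: electron affinity increases across a period and decreases down a group.
(A) Cl (period 3, group 17) vs Sn (period 5, group 14): the stated order agrees with the simple trend.
(B) Ge (period 4, group 14) vs As (period 4, group 15): the stated order contradicts the simple trend.
(C) O (period 2, group 16) vs Rb (period 5, group 1): the stated order agrees with the simple trend.
(D) C (period 2, group 14) vs Al (period 3, group 13): the stated order agrees with the simple trend.
The exception is (B): adding an electron to As's half-filled 4p³ is unfavourable, so Ge (4p²) has the more exothermic EA.

(B)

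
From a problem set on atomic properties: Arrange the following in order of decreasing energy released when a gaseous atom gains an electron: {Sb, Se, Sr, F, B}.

Atoms with high Z_eff and room in the valence shell (especially the halogens) have the most exothermic electron affinities.
Neither a single period nor a single group — weigh both effects.
B > Sr: relative to Sr, both the across-period and down-group shifts push B's electron affinity up.
Sb > B: the two effects oppose for this pair; the across-period effect wins (103 vs 27 kJ/mol).
Se > Sb: both effects reinforce here, so Se is clearly the higher of the two.
F > Se: relative to Se, both the across-period and down-group shifts push F's electron affinity up.
For reference (kJ/mol): B 27, F 328, Se 195, Sr 5, Sb 103.
So from highest to lowest: F > Se > Sb > B > Sr.

F > Se > Sb > B > Sr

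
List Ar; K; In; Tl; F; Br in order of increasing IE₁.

K < In < Tl < Br < Ar < F

Across a period the outer electron is held more tightly (higher IE₁); down a group it sits in a higher shell, more shielded, and comes off more easily.
Neither a single period nor a single group — weigh both effects.
In > K: period and group pull opposite ways; the across-period shift dominates (558 vs 419 kJ/mol).
Tl > In: this pair runs against the simple trend — see the exception note.
Br > Tl: both effects reinforce here, so Br is clearly the higher of the two.
Ar > Br: relative to Br, both the across-period and down-group shifts push Ar's first ionization energy up.
F > Ar: period and group pull opposite ways; the down-group shift dominates (1681 vs 1521 kJ/mol).
Note the exception: Tl has a higher first ionization energy than In, contrary to the simple trend — relativistic 6s stabilisation and poor 4f/5d shielding distort the trend for the heavy p-block elements.
Tabulated first ionization energy (kJ/mol): F 1681, Ar 1521, K 419, Br 1140, In 558, Tl 589.
So from lowest to highest: K < In < Tl < Br < Ar < F.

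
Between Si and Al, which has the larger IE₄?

Al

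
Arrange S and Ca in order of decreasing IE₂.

S > Ca

After 1 electron has been removed, what remains? S⁺ still has 5 valence electrons; Ca⁺ still has 1 valence electron.
All are still removing valence electrons, so compare the +1 ions as you would atoms: IE_2 generally rises across a period (higher Z_eff) and falls down a group (larger shell), subject to the usual subshell exceptions.
Valence configurations: S⁺ [Ne]3s²3p³, Ca⁺ [Ar]4s¹.
The numbers (kJ/mol): S 2252, Ca 1145.
Hence IE_2: Ca < S.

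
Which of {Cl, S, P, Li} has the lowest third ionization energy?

The third ionization energy removes an electron from the +2 ion. For each element: Cl²⁺ still has 5 valence electrons; S²⁺ still has 4 valence electrons; P²⁺ still has 3 valence electrons; Li²⁺ is already 1 electron into the core.
Pulling an electron out of a noble-gas core costs far more than removing a remaining valence electron, so Li sits at the high end of IE_3.
Valence configurations: Cl²⁺ [Ne]3s²3p³, S²⁺ [Ne]3s²3p², P²⁺ [Ne]3s²3p¹.
Approximate IE_3 values (kJ/mol): Cl 3822, S 3357, P 2914, Li 11815.
Hence IE_3: P < S < Cl < Li.

P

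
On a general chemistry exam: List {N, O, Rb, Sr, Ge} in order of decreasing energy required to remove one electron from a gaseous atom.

N is in period 2, group 15; O is in period 2, group 16; Ge is in period 4, group 14; Rb is in period 5, group 1; Sr is in period 5, group 2.
First ionization energy rises across a period (greater Z_eff holds electrons more tightly) and falls down a group (valence electrons are farther from the nucleus).
These span different periods and groups, so the two trends combine.
Sr > Rb: Sr lies to the right of Rb in period 5, so the across-period effect alone puts Sr higher.
Ge > Sr: both effects reinforce here, so Ge is clearly the higher of the two.
O > Ge: both effects reinforce here, so O is clearly the higher of the two.
N > O: this pair runs against the simple trend — see the exception note.
Note the exception: N has a higher first ionization energy than O, contrary to the simple trend — pairing an electron in O's 2p⁴ costs repulsion energy, so O ionizes more easily than half-filled N (2p³).
For reference (kJ/mol): N 1402, O 1314, Ge 762, Rb 403, Sr 550.
So from highest to lowest: N > O > Ge > Sr > Rb.

N, O, Ge, Sr, Rb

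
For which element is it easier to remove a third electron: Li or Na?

After 2 electrons have been removed, what remains? Li²⁺ is already 1 electron into the core; Na²⁺ is already 1 electron into the core.
All of these are removing an electron from a noble-gas core or deeper; the smaller core (lower principal quantum number) is held far more tightly, and within a period the higher nuclear charge binds the same core more tightly.
Approximate IE_3 values (kJ/mol): Li 11815, Na 6910.
Putting it together, IE_3: Na < Li.

Na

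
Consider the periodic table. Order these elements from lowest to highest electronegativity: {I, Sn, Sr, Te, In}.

Sr < In < Sn < Te < I

Sr is in period 5, group 2; In is in period 5, group 13; Sn is in period 5, group 14; Te is in period 5, group 16; I is in period 5, group 17.
Atoms toward the upper right of the periodic table pull bonding electrons most strongly.
All lie in period 5, so electronegativity increases left to right.
So from lowest to highest: Sr < In < Sn < Te < I.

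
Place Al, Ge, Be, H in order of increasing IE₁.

H is in period 1, group 1; Be is in period 2, group 2; Al is in period 3, group 13; Ge is in period 4, group 14.
Across a period the outer electron is held more tightly (higher IE₁); down a group it sits in a higher shell, more shielded, and comes off more easily.
A diagonal step moves right (one effect) and down (the opposite effect) at once.
Ge > Al: the two effects oppose for this pair; the across-period effect wins (762 vs 578 kJ/mol).
Be > Ge: the two effects oppose for this pair; the down-group effect wins (900 vs 762 kJ/mol).
H > Be: the two effects oppose for this pair; the down-group effect wins (1312 vs 900 kJ/mol).
For reference (kJ/mol): H 1312, Be 900, Al 578, Ge 762.
So from lowest to highest: Al < Ge < Be < H.

Al, Ge, Be, H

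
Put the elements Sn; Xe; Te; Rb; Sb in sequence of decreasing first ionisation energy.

Xe > Te > Sb > Sn > Rb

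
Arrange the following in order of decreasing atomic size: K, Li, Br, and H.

K > Li > Br > H

H is in period 1, group 1; Li is in period 2, group 1; K is in period 4, group 1; Br is in period 4, group 17.
Atomic radius shrinks across a period as nuclear charge pulls the same shell inward, and grows down a group as new shells are added.
Neither a single period nor a single group — weigh both effects.
Br > H: period and group pull opposite ways; the down-group shift dominates (114 vs 32 pm).
Li > Br: the two effects oppose for this pair; the across-period effect wins (133 vs 114 pm).
K > Li: K sits below Li in group 1, so the down-group effect alone puts K larger.
Approximate values (pm): H 32, Li 133, K 196, Br 114.
So from largest to smallest: K > Li > Br > H.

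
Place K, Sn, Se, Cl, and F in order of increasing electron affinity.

F is in period 2, group 17; Cl is in period 3, group 17; K is in period 4, group 1; Se is in period 4, group 16; Sn is in period 5, group 14.
Atoms with high Z_eff and room in the valence shell (especially the halogens) have the most exothermic electron affinities.
Neither a single period nor a single group — weigh both effects.
Sn > K: period and group pull opposite ways; the across-period shift dominates (107 vs 48 kJ/mol).
Se > Sn: both effects reinforce here, so Se is clearly the higher of the two.
F > Se: both effects reinforce here, so F is clearly the higher of the two.
Cl > F: this pair runs against the simple trend — see the exception note.
Note the exception: Cl has a higher electron affinity than F, contrary to the simple trend — F's small 2p subshell makes the incoming electron feel strong e⁻–e⁻ repulsion, so Cl actually releases more energy on gaining an electron.
Approximate values (kJ/mol): F 328, Cl 349, K 48, Se 195, Sn 107.
So from lowest to highest: K < Sn < Se < F < Cl.

K < Sn < Se < F < Cl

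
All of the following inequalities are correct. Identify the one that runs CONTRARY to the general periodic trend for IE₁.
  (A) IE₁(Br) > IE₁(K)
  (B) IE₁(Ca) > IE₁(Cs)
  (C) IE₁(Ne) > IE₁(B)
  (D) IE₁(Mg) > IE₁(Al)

The general trend: IE₁ increases across a period and decreases down a group.
(A) Br (period 4, group 17) vs K (period 4, group 1): the stated order agrees with the simple trend.
(B) Ca (period 4, group 2) vs Cs (period 6, group 1): the stated order agrees with the simple trend.
(C) Ne (period 2, group 18) vs B (period 2, group 13): the stated order agrees with the simple trend.
(D) Mg (period 3, group 2) vs Al (period 3, group 13): the stated order contradicts the simple trend.
The exception is (D): Al's single 3p electron is easier to remove than one from Mg's filled 3s².

(D)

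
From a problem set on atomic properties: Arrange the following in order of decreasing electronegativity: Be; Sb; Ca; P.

Be is in period 2, group 2; P is in period 3, group 15; Ca is in period 4, group 2; Sb is in period 5, group 15.
EN rises left→right (higher Z_eff, smaller atoms) and falls top→bottom (larger, more shielded atoms).
These span different periods and groups, so the two trends combine.
Be > Ca: Be sits above Ca in group 2, so the down-group effect alone puts Be higher.
Sb > Be: the two effects oppose for this pair; the across-period effect wins (2.05 vs 1.57).
P > Sb: they share group 15; the group trend gives P the larger value.
Approximate values (Pauling): Be 1.57, P 2.19, Ca 1.00, Sb 2.05.
So from highest to lowest: P > Sb > Be > Ca.

P > Sb > Be > Ca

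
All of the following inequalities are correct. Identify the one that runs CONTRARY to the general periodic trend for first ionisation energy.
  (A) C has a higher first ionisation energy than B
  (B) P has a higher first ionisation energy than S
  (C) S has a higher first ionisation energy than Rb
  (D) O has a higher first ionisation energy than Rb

The general trend: first ionisation energy increases across a period and decreases down a group.
(A) C (period 2, group 14) vs B (period 2, group 13): the stated order agrees with the simple trend.
(B) P (period 3, group 15) vs S (period 3, group 16): the stated order contradicts the simple trend.
(C) S (period 3, group 16) vs Rb (period 5, group 1): the stated order agrees with the simple trend.
(D) O (period 2, group 16) vs Rb (period 5, group 1): the stated order agrees with the simple trend.
The exception is (B): S (3p⁴) ionizes more easily than half-filled P (3p³) because the paired 3p electron in S is pushed out by e⁻–e⁻ repulsion.

(B)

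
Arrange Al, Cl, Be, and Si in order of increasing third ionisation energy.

Al < Si < Cl < Be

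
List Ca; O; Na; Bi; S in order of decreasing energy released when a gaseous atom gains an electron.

S > O > Bi > Na > Ca

O is in period 2, group 16; Na is in period 3, group 1; S is in period 3, group 16; Ca is in period 4, group 2; Bi is in period 6, group 15.
Electron affinity generally becomes more exothermic across a period toward the halogens and less exothermic down a group.
These span different periods and groups, so the two trends combine.
Na > Ca: period and group pull opposite ways; the down-group shift dominates (53 vs 2 kJ/mol).
Bi > Na: period and group pull opposite ways; the across-period shift dominates (91 vs 53 kJ/mol).
O > Bi: both effects reinforce here, so O is clearly the higher of the two.
S > O: this pair runs against the simple trend — see the exception note.
Note the exception: S has a higher electron affinity than O, contrary to the simple trend — the compact 2p subshell of O repels the added electron more than S's larger 3p does.
For reference (kJ/mol): O 141, Na 53, S 200, Ca 2, Bi 91.
So from highest to lowest: S > O > Bi > Na > Ca.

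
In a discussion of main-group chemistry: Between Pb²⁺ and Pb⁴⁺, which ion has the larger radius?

Both ions have Z = 82 protons, but Pb⁴⁺ has lost more electrons, so its remaining electrons feel a larger effective nuclear charge per electron and are pulled in more tightly.
Higher positive charge → smaller ion, so Pb²⁺ > Pb⁴⁺.

Pb²⁺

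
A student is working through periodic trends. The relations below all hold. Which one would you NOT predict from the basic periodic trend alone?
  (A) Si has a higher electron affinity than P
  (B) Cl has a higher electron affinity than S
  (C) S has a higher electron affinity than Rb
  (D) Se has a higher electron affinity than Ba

(A)

The general trend: electron affinity increases across a period and decreases down a group.
(A) Si (period 3, group 14) vs P (period 3, group 15): the stated order contradicts the simple trend.
(B) Cl (period 3, group 17) vs S (period 3, group 16): the stated order agrees with the simple trend.
(C) S (period 3, group 16) vs Rb (period 5, group 1): the stated order agrees with the simple trend.
(D) Se (period 4, group 16) vs Ba (period 6, group 2): the stated order agrees with the simple trend.
The exception is (A): adding an electron to P's half-filled 3p³ is unfavourable, so Si (3p²) has the more exothermic EA.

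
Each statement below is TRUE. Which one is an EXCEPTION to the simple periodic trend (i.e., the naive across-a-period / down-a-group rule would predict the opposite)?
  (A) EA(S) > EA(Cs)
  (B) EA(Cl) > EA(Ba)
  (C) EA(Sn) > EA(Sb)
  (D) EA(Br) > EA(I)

(C)

The general trend: electron affinity increases across a period and decreases down a group.
(A) S (period 3, group 16) vs Cs (period 6, group 1): the stated order agrees with the simple trend.
(B) Cl (period 3, group 17) vs Ba (period 6, group 2): the stated order agrees with the simple trend.
(C) Sn (period 5, group 14) vs Sb (period 5, group 15): the stated order contradicts the simple trend.
(D) Br (period 4, group 17) vs I (period 5, group 17): the stated order agrees with the simple trend.
The exception is (C): adding an electron to Sb's half-filled 5p³ is unfavourable, so Sn has the more exothermic EA.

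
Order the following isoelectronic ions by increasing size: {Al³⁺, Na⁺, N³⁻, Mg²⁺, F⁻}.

All of these have 10 electrons, so size is governed by nuclear charge alone: the more protons, the stronger the pull on the same electron cloud, and the smaller the ion.
Nuclear charges: Al³⁺ (Z=13), Mg²⁺ (Z=12), Na⁺ (Z=11), F⁻ (Z=9), N³⁻ (Z=7).
Smallest to largest: Al³⁺ < Mg²⁺ < Na⁺ < F⁻ < N³⁻.

Al³⁺, Mg²⁺, Na⁺, F⁻, N³⁻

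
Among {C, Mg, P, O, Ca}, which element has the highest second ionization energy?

After 1 electron has been removed, what remains? C⁺ still has 3 valence electrons; Mg⁺ still has 1 valence electron; P⁺ still has 4 valence electrons; O⁺ still has 5 valence electrons; Ca⁺ still has 1 valence electron.
All are still removing valence electrons, so compare the +1 ions as you would atoms: IE_2 generally rises across a period (higher Z_eff) and falls down a group (larger shell), subject to the usual subshell exceptions.
Valence configurations: C⁺ [He]2s²2p¹, Mg⁺ [Ne]3s¹, P⁺ [Ne]3s²3p², O⁺ [He]2s²2p³, Ca⁺ [Ar]4s¹.
Approximate IE_2 values (kJ/mol): C 2353, Mg 1451, P 1907, O 3388, Ca 1145.
Putting it together, IE_2: Ca < Mg < P < C < O.

O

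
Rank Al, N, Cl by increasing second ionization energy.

Al < Cl < N

IE_2 is the cost of taking one more electron from the +1 cation: Al⁺ still has 2 valence electrons; N⁺ still has 4 valence electrons; Cl⁺ still has 6 valence electrons.
All are still removing valence electrons, so compare the +1 ions as you would atoms: IE_2 generally rises across a period (higher Z_eff) and falls down a group (larger shell), subject to the usual subshell exceptions.
Valence configurations: Al⁺ [Ne]3s², N⁺ [He]2s²2p², Cl⁺ [Ne]3s²3p⁴.
The numbers (kJ/mol): Al 1817, N 2856, Cl 2298.
So the second ionization energies run Al < Cl < N.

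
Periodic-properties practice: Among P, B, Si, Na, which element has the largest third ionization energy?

Na

Consider each +2 ion: P²⁺ still has 3 valence electrons; B²⁺ still has 1 valence electron; Si²⁺ still has 2 valence electrons; Na²⁺ is already 1 electron into the core.
Core electrons are held far more tightly than valence electrons, so Na tops the IE_3 order.
Valence configurations: P²⁺ [Ne]3s²3p¹, B²⁺ [He]2s¹, Si²⁺ [Ne]3s².
P²⁺ loses a lone 3p electron whereas Si²⁺ must break into a filled 3s² pair, so IE_3(Si) > IE_3(P) even though P has the higher nuclear charge.
The numbers (kJ/mol): P 2914, B 3660, Si 3232, Na 6910.
So the third ionization energies run P < Si < B < Na.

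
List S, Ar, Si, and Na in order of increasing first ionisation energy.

Na is in period 3, group 1; Si is in period 3, group 14; S is in period 3, group 16; Ar is in period 3, group 18.
IE₁ increases left→right with effective nuclear charge and decreases top→bottom as the valence shell moves farther out.
All lie in period 3, so first ionization energy increases left to right.
So from lowest to highest: Na < Si < S < Ar.

Na, Si, S, Ar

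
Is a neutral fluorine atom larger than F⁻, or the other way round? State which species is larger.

Forming F⁻ adds 1 electron to F. More electron–electron repulsion in the same shell, with unchanged nuclear charge, lets the cloud expand.
An anion is larger than its parent atom: F⁻ > F.

F⁻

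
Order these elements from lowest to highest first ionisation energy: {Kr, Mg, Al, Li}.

Li is in period 2, group 1; Mg is in period 3, group 2; Al is in period 3, group 13; Kr is in period 4, group 18.
IE₁ increases left→right with effective nuclear charge and decreases top→bottom as the valence shell moves farther out.
These span different periods and groups, so the two trends combine.
Al > Li: period and group pull opposite ways; the across-period shift dominates (578 vs 520 kJ/mol).
Mg > Al: this pair runs against the simple trend — see the exception note.
Kr > Mg: period and group pull opposite ways; the across-period shift dominates (1351 vs 738 kJ/mol).
Note the exception: Mg has a higher first ionization energy than Al, contrary to the simple trend — Al's single 3p electron is easier to remove than one from Mg's filled 3s².
Tabulated first ionization energy (kJ/mol): Li 520, Mg 738, Al 578, Kr 1351.
So from lowest to highest: Li < Al < Mg < Kr.

Li < Al < Mg < Kr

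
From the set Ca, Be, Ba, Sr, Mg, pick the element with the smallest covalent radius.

Be is in period 2, group 2; Mg is in period 3, group 2; Ca is in period 4, group 2; Sr is in period 5, group 2; Ba is in period 6, group 2.
Radius decreases left→right (rising Z_eff, same n) and increases top→bottom (higher n).
All are in group 2, so atomic radius increases down the group.
The smallest covalent radius among these belongs to Be.

Be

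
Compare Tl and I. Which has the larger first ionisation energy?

I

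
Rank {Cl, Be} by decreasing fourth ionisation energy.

Be, Cl

Consider each +3 ion: Cl³⁺ still has 4 valence electrons; Be³⁺ is already 1 electron into the core.
Core electrons are held far more tightly than valence electrons, so Be tops the IE_4 order.
Approximate IE_4 values (kJ/mol): Cl 5159, Be 21007.
Hence IE_4: Cl < Be.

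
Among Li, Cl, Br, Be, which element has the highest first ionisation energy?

Cl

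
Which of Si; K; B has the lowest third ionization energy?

Si

After 2 electrons have been removed, what remains? Si²⁺ still has 2 valence electrons; K²⁺ is already 1 electron into the core; B²⁺ still has 1 valence electron.
Core electrons are held far more tightly than valence electrons, so K tops the IE_3 order.
Valence configurations: Si²⁺ [Ne]3s², B²⁺ [He]2s¹.
Approximate IE_3 values (kJ/mol): Si 3232, K 4420, B 3660.
Putting it together, IE_3: Si < B < K.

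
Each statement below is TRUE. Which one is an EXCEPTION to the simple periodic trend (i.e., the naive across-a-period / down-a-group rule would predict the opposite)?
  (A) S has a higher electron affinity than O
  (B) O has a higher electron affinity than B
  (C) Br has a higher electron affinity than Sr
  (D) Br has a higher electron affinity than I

The general trend: electron affinity increases across a period and decreases down a group.
(A) S (period 3, group 16) vs O (period 2, group 16): the stated order contradicts the simple trend.
(B) O (period 2, group 16) vs B (period 2, group 13): the stated order agrees with the simple trend.
(C) Br (period 4, group 17) vs Sr (period 5, group 2): the stated order agrees with the simple trend.
(D) Br (period 4, group 17) vs I (period 5, group 17): the stated order agrees with the simple trend.
The exception is (A): the compact 2p subshell of O repels the added electron more than S's larger 3p does.

(A)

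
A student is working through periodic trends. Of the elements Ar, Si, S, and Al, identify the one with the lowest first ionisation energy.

Al is in period 3, group 13; Si is in period 3, group 14; S is in period 3, group 16; Ar is in period 3, group 18.
IE₁ increases left→right with effective nuclear charge and decreases top→bottom as the valence shell moves farther out.
All lie in period 3, so first ionization energy increases left to right.
The lowest first ionisation energy among these belongs to Al.

Al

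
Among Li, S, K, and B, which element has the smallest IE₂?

S

The second ionization energy removes an electron from the +1 ion. For each element: Li⁺ is the bare [He] core; S⁺ still has 5 valence electrons; K⁺ is the bare [Ar] core; B⁺ still has 2 valence electrons.
Pulling an electron out of a noble-gas core costs far more than removing a remaining valence electron, so K and Li sit at the high end of IE_2.
Valence configurations: S⁺ [Ne]3s²3p³, B⁺ [He]2s².
Tabulated IE_2 (kJ/mol): Li 7298, S 2252, K 3052, B 2427.
So the second ionization energies run S < B < K < Li.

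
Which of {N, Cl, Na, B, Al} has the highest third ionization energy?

Na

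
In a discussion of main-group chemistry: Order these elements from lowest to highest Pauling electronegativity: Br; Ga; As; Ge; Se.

Electronegativity increases across a period and decreases down a group, tracking effective nuclear charge and atomic size.
All lie in period 4, so electronegativity increases left to right.
So from lowest to highest: Ga < Ge < As < Se < Br.

Ga, Ge, As, Se, Br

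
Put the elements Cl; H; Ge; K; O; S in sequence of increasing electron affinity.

K < H < Ge < O < S < Cl

Atoms with high Z_eff and room in the valence shell (especially the halogens) have the most exothermic electron affinities.
Here both period and group differ, so the two effects have to be weighed against each other.
H > K: they share group 1; the group trend gives H the larger value.
Ge > H: the two effects oppose for this pair; the across-period effect wins (119 vs 73 kJ/mol).
O > Ge: both effects reinforce here, so O is clearly the higher of the two.
S > O: this pair runs against the simple trend — see the exception note.
Cl > S: Cl lies to the right of S in period 3, so the across-period effect alone puts Cl higher.
Note the exception: S has a higher electron affinity than O, contrary to the simple trend — the compact 2p subshell of O repels the added electron more than S's larger 3p does.
Tabulated electron affinity (kJ/mol): H 73, O 141, S 200, Cl 349, K 48, Ge 119.
So from lowest to highest: K < H < Ge < O < S < Cl.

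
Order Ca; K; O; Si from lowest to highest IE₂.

Ca < Si < K < O

The second ionization energy removes an electron from the +1 ion. For each element: Ca⁺ still has 1 valence electron; K⁺ is the bare [Ar] core; O⁺ still has 5 valence electrons; Si⁺ still has 3 valence electrons.
Usually core removal costs more than valence removal, but here the competition is close: a tightly held n=2 valence electron can cost more to remove than an n=3 core electron, so the actual values have to decide it.
Valence configurations: Ca⁺ [Ar]4s¹, O⁺ [He]2s²2p³, Si⁺ [Ne]3s²3p¹.
Approximate IE_2 values (kJ/mol): Ca 1145, K 3052, O 3388, Si 1577.
Hence IE_2: Ca < Si < K < O.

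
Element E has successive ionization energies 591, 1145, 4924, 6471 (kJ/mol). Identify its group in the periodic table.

Group 2

Look for the largest jump between consecutive ionization energies: IE3/IE2 ≈ 4.3, far larger than any earlier ratio.
That jump marks the point where a core electron is being removed. So the atom has 2 valence electrons.
A main-group element with 2 valence electrons is in group 2.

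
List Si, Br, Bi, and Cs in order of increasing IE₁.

Si is in period 3, group 14; Br is in period 4, group 17; Cs is in period 6, group 1; Bi is in period 6, group 15.
IE₁ increases left→right with effective nuclear charge and decreases top→bottom as the valence shell moves farther out.
These span different periods and groups, so the two trends combine.
Bi > Cs: Bi lies to the right of Cs in period 6, so the across-period effect alone puts Bi higher.
Si > Bi: period and group pull opposite ways; the down-group shift dominates (786 vs 703 kJ/mol).
Br > Si: period and group pull opposite ways; the across-period shift dominates (1140 vs 786 kJ/mol).
For reference (kJ/mol): Si 786, Br 1140, Cs 376, Bi 703.
So from lowest to highest: Cs < Bi < Si < Br.

Cs, Bi, Si, Br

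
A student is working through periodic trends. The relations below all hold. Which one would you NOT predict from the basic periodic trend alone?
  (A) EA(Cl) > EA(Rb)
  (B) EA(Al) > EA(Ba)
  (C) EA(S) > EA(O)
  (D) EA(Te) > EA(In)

(C)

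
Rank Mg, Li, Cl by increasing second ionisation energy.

The second ionization energy removes an electron from the +1 ion. For each element: Mg⁺ still has 1 valence electron; Li⁺ is the bare [He] core; Cl⁺ still has 6 valence electrons.
Breaking into a closed-shell core is much more expensive than removing a leftover valence electron — Li has the largest IE_2 here.
Valence configurations: Mg⁺ [Ne]3s¹, Cl⁺ [Ne]3s²3p⁴.
Approximate IE_2 values (kJ/mol): Mg 1451, Li 7298, Cl 2298.
Hence IE_2: Mg < Cl < Li.

Mg < Cl < Li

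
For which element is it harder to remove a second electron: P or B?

B

IE_2 is the cost of taking one more electron from the +1 cation: P⁺ still has 4 valence electrons; B⁺ still has 2 valence electrons.
All are still removing valence electrons, so compare the +1 ions as you would atoms: IE_2 generally rises across a period (higher Z_eff) and falls down a group (larger shell), subject to the usual subshell exceptions.
Valence configurations: P⁺ [Ne]3s²3p², B⁺ [He]2s².
Approximate IE_2 values (kJ/mol): P 1907, B 2427.
Putting it together, IE_2: P < B.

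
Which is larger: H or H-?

H-

Forming H- adds 1 electron to H. More electron–electron repulsion in the same shell, with unchanged nuclear charge, lets the cloud expand.
An anion is larger than its parent atom: H- > H.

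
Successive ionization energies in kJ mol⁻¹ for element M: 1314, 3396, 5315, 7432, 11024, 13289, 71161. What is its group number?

Look for the largest jump between consecutive ionization energies: IE7/IE6 ≈ 5.4, far larger than any earlier ratio.
That jump marks the point where a core electron is being removed. So the atom has 6 valence electrons.
A main-group element with 6 valence electrons is in group 16.

Group 16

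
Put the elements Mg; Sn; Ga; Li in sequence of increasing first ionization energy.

Li, Ga, Sn, Mg

Li is in period 2, group 1; Mg is in period 3, group 2; Ga is in period 4, group 13; Sn is in period 5, group 14.
Removing the outermost electron gets harder across a period and easier down a group.
A diagonal step moves right (one effect) and down (the opposite effect) at once.
Ga > Li: the two effects oppose for this pair; the across-period effect wins (579 vs 520 kJ/mol).
Sn > Ga: the two effects oppose for this pair; the across-period effect wins (709 vs 579 kJ/mol).
Mg > Sn: period and group pull opposite ways; the down-group shift dominates (738 vs 709 kJ/mol).
Tabulated first ionization energy (kJ/mol): Li 520, Mg 738, Ga 579, Sn 709.
So from lowest to highest: Li < Ga < Sn < Mg.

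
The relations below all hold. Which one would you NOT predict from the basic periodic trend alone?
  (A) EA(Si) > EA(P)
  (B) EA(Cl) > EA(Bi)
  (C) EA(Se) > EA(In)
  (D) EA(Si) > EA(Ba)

(A)

The general trend: electron affinity increases across a period and decreases down a group.
(A) Si (period 3, group 14) vs P (period 3, group 15): the stated order contradicts the simple trend.
(B) Cl (period 3, group 17) vs Bi (period 6, group 15): the stated order agrees with the simple trend.
(C) Se (period 4, group 16) vs In (period 5, group 13): the stated order agrees with the simple trend.
(D) Si (period 3, group 14) vs Ba (period 6, group 2): the stated order agrees with the simple trend.
The exception is (A): adding an electron to P's half-filled 3p³ is unfavourable, so Si (3p²) has the more exothermic EA.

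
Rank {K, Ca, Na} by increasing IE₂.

Ca < K < Na

Consider each +1 ion: K⁺ is the bare [Ar] core; Ca⁺ still has 1 valence electron; Na⁺ is the bare [Ne] core.
Pulling an electron out of a noble-gas core costs far more than removing a remaining valence electron, so K and Na sit at the high end of IE_2.
The numbers (kJ/mol): K 3052, Ca 1145, Na 4562.
So the second ionization energies run Ca < K < Na.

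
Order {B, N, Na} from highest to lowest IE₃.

Na, N, B

Consider each +2 ion: B²⁺ still has 1 valence electron; N²⁺ still has 3 valence electrons; Na²⁺ is already 1 electron into the core.
Pulling an electron out of a noble-gas core costs far more than removing a remaining valence electron, so Na sits at the high end of IE_3.
Valence configurations: B²⁺ [He]2s¹, N²⁺ [He]2s²2p¹.
Approximate IE_3 values (kJ/mol): B 3660, N 4578, Na 6910.
Overall IE_3 order: B < N < Na.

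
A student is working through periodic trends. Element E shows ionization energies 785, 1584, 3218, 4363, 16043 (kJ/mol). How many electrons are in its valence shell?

4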